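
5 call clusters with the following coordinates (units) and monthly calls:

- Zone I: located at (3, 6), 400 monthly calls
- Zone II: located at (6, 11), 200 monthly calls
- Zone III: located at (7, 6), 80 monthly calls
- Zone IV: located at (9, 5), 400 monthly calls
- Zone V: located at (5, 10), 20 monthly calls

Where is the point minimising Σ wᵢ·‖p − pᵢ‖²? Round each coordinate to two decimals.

(6.05, 6.62)

The minimiser of Σwᵢ‖p−pᵢ‖² is the weighted centroid p* = (Σwᵢpᵢ)/(Σwᵢ).
Σwᵢ = 1100.
Σwᵢxᵢ = 400·3 + 200·6 + 80·7 + 400·9 + 20·5 = 6660.
Σwᵢyᵢ = 400·6 + 200·11 + 80·6 + 400·5 + 20·10 = 7280.
x* = 6660/1100 = 6.05, y* = 7280/1100 = 6.62.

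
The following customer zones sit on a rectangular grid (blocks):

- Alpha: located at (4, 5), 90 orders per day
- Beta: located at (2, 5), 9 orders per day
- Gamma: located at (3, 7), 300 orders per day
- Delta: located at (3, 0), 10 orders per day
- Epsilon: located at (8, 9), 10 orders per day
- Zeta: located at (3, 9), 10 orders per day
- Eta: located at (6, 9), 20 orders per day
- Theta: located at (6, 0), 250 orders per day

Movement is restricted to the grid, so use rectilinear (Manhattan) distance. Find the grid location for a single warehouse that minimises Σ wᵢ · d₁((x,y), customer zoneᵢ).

Manhattan distance separates: Σwᵢ(|x−xᵢ|+|y−yᵢ|) = Σwᵢ|x−xᵢ| + Σwᵢ|y−yᵢ|, so x and y are optimised independently as 1-D weighted medians.
Total weight W = 699; half = 349.5.
x-coordinate, sorted with cumulative weight:
  x=2 (Beta, w=9) cum 9
  x=3 (Gamma, w=300) cum 309
  x=3 (Delta, w=10) cum 319
  x=3 (Zeta, w=10) cum 329
  x=4 (Alpha, w=90) cum 419  ← median
  x=6 (Eta, w=20) cum 439
  x=6 (Theta, w=250) cum 689
  x=8 (Epsilon, w=10) cum 699
⇒ x* = 4
y-coordinate, sorted with cumulative weight:
  y=0 (Delta, w=10) cum 10
  y=0 (Theta, w=250) cum 260
  y=5 (Alpha, w=90) cum 350  ← median
  y=5 (Beta, w=9) cum 359
  y=7 (Gamma, w=300) cum 659
  y=9 (Epsilon, w=10) cum 669
  y=9 (Zeta, w=10) cum 679
  y=9 (Eta, w=20) cum 699
⇒ y* = 5

(4, 5)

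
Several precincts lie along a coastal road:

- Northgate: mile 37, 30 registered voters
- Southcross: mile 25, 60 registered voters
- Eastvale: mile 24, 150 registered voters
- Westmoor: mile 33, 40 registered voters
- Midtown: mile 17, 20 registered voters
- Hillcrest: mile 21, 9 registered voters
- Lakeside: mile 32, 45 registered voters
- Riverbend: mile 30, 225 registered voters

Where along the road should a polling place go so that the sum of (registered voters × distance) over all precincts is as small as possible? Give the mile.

x = 30

For a sum of weighted absolute distances on a line, the optimum is the weighted median (not the mean). Total weight W = 579; half-weight = 289.5.
Sort by position and accumulate weight:
  mile 17 (Midtown, w=20) → cum 20
  mile 21 (Hillcrest, w=9) → cum 29
  mile 24 (Eastvale, w=150) → cum 179
  mile 25 (Southcross, w=60) → cum 239
  mile 30 (Riverbend, w=225) → cum 464  ≥ 289.5 → median here
  mile 32 (Lakeside, w=45) → cum 509
  mile 33 (Westmoor, w=40) → cum 549
  mile 37 (Northgate, w=30) → cum 579
Optimal location: mile 30.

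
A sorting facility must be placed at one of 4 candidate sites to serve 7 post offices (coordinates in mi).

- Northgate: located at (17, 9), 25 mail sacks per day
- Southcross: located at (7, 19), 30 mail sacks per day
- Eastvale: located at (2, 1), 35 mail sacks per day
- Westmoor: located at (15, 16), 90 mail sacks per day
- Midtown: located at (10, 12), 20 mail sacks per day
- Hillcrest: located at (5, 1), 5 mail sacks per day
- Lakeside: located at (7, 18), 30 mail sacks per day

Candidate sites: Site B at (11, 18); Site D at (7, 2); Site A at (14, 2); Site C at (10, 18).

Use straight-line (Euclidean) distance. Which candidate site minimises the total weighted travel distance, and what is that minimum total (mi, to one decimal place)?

Total weighted distance at each candidate:
  Site B (11, 18): total = 1801.6
  Site D (7, 2): total = 3144.8
  Site A (14, 2): total = 3211.2
  Site C (10, 18): total = 1820.8
Minimum is at Site B with total 1801.6 mi.

Site B, total 1801.6 mi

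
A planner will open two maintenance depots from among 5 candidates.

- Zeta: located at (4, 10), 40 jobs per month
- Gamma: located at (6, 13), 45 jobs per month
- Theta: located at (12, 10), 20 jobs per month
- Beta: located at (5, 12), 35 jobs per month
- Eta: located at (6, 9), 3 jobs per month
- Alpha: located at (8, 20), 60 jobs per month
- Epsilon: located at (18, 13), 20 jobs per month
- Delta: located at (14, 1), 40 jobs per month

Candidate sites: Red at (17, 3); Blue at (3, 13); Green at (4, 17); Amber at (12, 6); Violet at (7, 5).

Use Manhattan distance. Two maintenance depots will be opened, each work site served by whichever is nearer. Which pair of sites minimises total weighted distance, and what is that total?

Evaluate every pair (each demand assigned to the nearer of the two):
  {Blue, Amber}: total = 1761
  {Red, Blue}: total = 1801
  {Green, Amber}: total = 1827
  {Red, Green}: total = 1870
  {Blue, Violet}: total = 2075
  {Green, Violet}: total = 2195
  {Blue, Green}: total = 2301
  {Red, Violet}: total = 2635
  {Amber, Violet}: total = 2635
  {Red, Amber}: total = 3127
Best pair: {Blue, Amber} with total 1761.

{Blue, Amber}, total 1761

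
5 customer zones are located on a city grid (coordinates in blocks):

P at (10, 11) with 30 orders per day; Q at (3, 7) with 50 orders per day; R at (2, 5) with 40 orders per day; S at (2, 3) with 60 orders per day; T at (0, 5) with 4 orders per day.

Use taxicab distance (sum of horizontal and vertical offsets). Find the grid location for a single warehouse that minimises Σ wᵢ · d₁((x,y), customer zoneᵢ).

Manhattan distance separates: Σwᵢ(|x−xᵢ|+|y−yᵢ|) = Σwᵢ|x−xᵢ| + Σwᵢ|y−yᵢ|, so x and y are optimised independently as 1-D weighted medians.
Total weight W = 184; half = 92.
x-coordinate, sorted with cumulative weight:
  x=0 (T, w=4) cum 4
  x=2 (R, w=40) cum 44
  x=2 (S, w=60) cum 104  ← median
  x=3 (Q, w=50) cum 154
  x=10 (P, w=30) cum 184
⇒ x* = 2
y-coordinate, sorted with cumulative weight:
  y=3 (S, w=60) cum 60
  y=5 (R, w=40) cum 100  ← median
  y=5 (T, w=4) cum 104
  y=7 (Q, w=50) cum 154
  y=11 (P, w=30) cum 184
⇒ y* = 5

(2, 5)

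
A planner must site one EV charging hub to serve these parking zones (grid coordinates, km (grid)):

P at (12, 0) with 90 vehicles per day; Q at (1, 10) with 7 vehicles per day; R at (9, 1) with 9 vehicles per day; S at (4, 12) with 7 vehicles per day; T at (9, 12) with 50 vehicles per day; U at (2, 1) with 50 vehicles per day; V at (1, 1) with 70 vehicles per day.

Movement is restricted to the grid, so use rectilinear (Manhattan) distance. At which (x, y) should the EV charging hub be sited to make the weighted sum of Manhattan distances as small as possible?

(9, 1)

Manhattan distance separates: Σwᵢ(|x−xᵢ|+|y−yᵢ|) = Σwᵢ|x−xᵢ| + Σwᵢ|y−yᵢ|, so x and y are optimised independently as 1-D weighted medians.
Total weight W = 283; half = 141.5.
x-coordinate, sorted with cumulative weight:
  x=1 (Q, w=7) cum 7
  x=1 (V, w=70) cum 77
  x=2 (U, w=50) cum 127
  x=4 (S, w=7) cum 134
  x=9 (R, w=9) cum 143  ← median
  x=9 (T, w=50) cum 193
  x=12 (P, w=90) cum 283
⇒ x* = 9
y-coordinate, sorted with cumulative weight:
  y=0 (P, w=90) cum 90
  y=1 (R, w=9) cum 99
  y=1 (U, w=50) cum 149  ← median
  y=1 (V, w=70) cum 219
  y=10 (Q, w=7) cum 226
  y=12 (S, w=7) cum 233
  y=12 (T, w=50) cum 283
⇒ y* = 1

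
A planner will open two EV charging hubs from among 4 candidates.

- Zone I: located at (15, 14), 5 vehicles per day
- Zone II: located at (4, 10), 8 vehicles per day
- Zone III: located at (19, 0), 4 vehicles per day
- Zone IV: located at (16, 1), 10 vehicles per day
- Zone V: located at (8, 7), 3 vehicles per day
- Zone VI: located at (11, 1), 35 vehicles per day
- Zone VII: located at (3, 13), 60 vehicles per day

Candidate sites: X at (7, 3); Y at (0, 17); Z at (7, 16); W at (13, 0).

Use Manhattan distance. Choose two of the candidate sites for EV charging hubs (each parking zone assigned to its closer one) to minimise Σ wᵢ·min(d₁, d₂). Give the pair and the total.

{Z, W}, total 741

Evaluate every pair (each demand assigned to the nearer of the two):
  {Z, W}: total = 741
  {Y, W}: total = 793
  {X, Z}: total = 937
  {X, Y}: total = 985
  {X, W}: total = 1184
  {Y, Z}: total = 1589
Best pair: {Z, W} with total 741.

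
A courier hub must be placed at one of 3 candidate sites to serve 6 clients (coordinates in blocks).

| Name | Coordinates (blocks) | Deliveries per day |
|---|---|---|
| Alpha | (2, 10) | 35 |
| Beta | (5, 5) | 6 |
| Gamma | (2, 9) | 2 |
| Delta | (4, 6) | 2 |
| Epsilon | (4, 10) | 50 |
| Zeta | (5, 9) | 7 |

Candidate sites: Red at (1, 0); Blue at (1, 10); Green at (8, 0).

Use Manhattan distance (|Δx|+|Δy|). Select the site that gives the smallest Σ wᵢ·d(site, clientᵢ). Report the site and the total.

Total weighted distance at each candidate:
  Red (1, 0): total = 1218
  Blue (1, 10): total = 292
  Green (8, 0): total = 1442
Minimum is at Blue with total 292 blocks.

Blue, total 292 blocks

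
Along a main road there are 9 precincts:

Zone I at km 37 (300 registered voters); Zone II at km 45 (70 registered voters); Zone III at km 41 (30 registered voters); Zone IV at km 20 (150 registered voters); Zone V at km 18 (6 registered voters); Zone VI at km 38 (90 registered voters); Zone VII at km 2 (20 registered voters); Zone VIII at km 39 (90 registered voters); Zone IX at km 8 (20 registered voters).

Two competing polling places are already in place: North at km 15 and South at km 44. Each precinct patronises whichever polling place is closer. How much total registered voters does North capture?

196

The indifferent point is the midpoint (15+44)/2 = 29.5; precincts left of it (closer to North at 15) go to North, those right go to South.
  Zone VII at 2 (w=20) → North
  Zone IX at 8 (w=20) → North
  Zone V at 18 (w=6) → North
  Zone IV at 20 (w=150) → North
  Zone I at 37 (w=300) → South
  Zone VI at 38 (w=90) → South
  Zone VIII at 39 (w=90) → South
  Zone III at 41 (w=30) → South
  Zone II at 45 (w=70) → South
North captures 196; South captures 580.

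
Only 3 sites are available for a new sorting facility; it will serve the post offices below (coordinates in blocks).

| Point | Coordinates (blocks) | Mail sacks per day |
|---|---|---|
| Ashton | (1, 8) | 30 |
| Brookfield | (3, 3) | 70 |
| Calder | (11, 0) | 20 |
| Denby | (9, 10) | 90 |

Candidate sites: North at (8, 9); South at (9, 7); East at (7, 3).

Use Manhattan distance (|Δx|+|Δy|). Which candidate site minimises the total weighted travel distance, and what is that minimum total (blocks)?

South, total 1420 blocks

Total weighted distance at each candidate:
  North (8, 9): total = 1430
  South (9, 7): total = 1420
  East (7, 3): total = 1560
Minimum is at South with total 1420 blocks.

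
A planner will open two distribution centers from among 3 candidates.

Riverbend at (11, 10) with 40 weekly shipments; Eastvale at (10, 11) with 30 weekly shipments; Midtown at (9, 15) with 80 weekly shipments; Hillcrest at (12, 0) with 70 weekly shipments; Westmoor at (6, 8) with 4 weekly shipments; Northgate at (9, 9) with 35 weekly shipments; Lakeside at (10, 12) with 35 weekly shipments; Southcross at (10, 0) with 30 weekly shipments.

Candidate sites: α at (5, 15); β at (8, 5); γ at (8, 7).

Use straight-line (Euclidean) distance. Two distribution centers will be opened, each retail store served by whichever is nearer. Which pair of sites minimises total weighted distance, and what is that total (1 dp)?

{α, γ}, total 1682.3

Evaluate every pair (each demand assigned to the nearer of the two):
  {α, γ}: total = 1682.3
  {α, β}: total = 1715.6
  {β, γ}: total = 1834.3
Best pair: {α, γ} with total 1682.3.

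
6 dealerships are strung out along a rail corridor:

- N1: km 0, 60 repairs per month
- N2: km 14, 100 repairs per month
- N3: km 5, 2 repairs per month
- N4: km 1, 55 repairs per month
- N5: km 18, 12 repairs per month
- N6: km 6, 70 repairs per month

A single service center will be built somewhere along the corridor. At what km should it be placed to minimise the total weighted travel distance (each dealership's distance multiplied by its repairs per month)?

x = 6

For a sum of weighted absolute distances on a line, the optimum is the weighted median (not the mean). Total weight W = 299; half-weight = 149.5.
Sort by position and accumulate weight:
  km 0 (N1, w=60) → cum 60
  km 1 (N4, w=55) → cum 115
  km 5 (N3, w=2) → cum 117
  km 6 (N6, w=70) → cum 187  ≥ 149.5 → median here
  km 14 (N2, w=100) → cum 287
  km 18 (N5, w=12) → cum 299
Optimal location: km 6.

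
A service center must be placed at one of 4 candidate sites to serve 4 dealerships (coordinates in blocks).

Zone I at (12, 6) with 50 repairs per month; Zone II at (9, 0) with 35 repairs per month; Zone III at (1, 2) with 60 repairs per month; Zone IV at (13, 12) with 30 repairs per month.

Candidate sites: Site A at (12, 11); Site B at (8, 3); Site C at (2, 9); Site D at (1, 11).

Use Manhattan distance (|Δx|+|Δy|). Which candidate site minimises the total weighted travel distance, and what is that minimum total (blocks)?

Total weighted distance at each candidate:
  Site A (12, 11): total = 2000
  Site B (8, 3): total = 1390
  Site C (2, 9): total = 2110
  Site D (1, 11): total = 2395
Minimum is at Site B with total 1390 blocks.

Site B, total 1390 blocks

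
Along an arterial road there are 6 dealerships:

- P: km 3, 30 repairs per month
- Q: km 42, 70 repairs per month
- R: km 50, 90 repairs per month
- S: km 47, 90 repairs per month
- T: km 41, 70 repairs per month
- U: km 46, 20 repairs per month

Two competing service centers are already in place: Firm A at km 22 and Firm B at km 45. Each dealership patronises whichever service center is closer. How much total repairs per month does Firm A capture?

The indifferent point is the midpoint (22+45)/2 = 33.5; dealerships left of it (closer to Firm A at 22) go to Firm A, those right go to Firm B.
  P at 3 (w=30) → Firm A
  T at 41 (w=70) → Firm B
  Q at 42 (w=70) → Firm B
  U at 46 (w=20) → Firm B
  S at 47 (w=90) → Firm B
  R at 50 (w=90) → Firm B
Firm A captures 30; Firm B captures 340.

30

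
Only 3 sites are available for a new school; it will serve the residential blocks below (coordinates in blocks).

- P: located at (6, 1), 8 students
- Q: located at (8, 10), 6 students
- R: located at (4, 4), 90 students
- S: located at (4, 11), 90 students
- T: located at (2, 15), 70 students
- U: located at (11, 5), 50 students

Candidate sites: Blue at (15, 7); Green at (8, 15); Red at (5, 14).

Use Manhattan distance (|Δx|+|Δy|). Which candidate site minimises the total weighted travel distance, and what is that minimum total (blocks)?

Red, total 2534 blocks

Total weighted distance at each candidate:
  Blue (15, 7): total = 4560
  Green (8, 15): total = 3298
  Red (5, 14): total = 2534
Minimum is at Red with total 2534 blocks.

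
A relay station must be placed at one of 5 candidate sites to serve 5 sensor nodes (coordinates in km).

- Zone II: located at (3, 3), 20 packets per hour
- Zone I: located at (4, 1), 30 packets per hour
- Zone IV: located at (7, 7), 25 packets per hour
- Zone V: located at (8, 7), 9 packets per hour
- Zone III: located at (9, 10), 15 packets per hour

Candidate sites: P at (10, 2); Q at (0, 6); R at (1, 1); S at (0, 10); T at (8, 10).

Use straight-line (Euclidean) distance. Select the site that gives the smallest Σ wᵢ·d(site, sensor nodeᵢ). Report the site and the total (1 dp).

T, total 588.6 km

Total weighted distance at each candidate:
  P (10, 2): total = 639.1
  Q (0, 6): total = 674.0
  R (1, 1): total = 622.3
  S (0, 10): total = 850.1
  T (8, 10): total = 588.6
Minimum is at T with total 588.6 km.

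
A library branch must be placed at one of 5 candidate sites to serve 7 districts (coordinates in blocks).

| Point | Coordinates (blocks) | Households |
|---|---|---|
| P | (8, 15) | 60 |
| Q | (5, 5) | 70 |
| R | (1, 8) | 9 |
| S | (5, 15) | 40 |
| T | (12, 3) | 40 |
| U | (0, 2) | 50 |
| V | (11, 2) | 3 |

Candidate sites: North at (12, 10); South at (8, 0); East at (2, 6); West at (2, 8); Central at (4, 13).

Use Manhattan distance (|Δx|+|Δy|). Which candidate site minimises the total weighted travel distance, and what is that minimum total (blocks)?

East, total 2546 blocks

Total weighted distance at each candidate:
  North (12, 10): total = 3284
  South (8, 0): total = 3110
  East (2, 6): total = 2546
  West (2, 8): total = 2654
  Central (4, 13): total = 2706
Minimum is at East with total 2546 blocks.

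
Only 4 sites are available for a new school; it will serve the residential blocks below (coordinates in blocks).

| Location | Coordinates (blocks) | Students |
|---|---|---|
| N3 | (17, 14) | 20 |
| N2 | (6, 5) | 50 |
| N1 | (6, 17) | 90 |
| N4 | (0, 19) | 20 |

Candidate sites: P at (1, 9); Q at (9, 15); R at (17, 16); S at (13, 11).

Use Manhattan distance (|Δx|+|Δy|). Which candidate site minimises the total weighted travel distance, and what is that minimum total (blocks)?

Total weighted distance at each candidate:
  P (1, 9): total = 2260
  Q (9, 15): total = 1540
  R (17, 16): total = 2620
  S (13, 11): total = 2380
Minimum is at Q with total 1540 blocks.

Q, total 1540 blocks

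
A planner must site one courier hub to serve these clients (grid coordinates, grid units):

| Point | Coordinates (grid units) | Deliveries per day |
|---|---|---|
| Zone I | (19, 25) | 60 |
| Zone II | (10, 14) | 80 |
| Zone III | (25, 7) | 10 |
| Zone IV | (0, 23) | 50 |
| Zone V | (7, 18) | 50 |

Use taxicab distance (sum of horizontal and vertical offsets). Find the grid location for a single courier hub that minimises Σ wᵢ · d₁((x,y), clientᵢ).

(10, 18)

Manhattan distance separates: Σwᵢ(|x−xᵢ|+|y−yᵢ|) = Σwᵢ|x−xᵢ| + Σwᵢ|y−yᵢ|, so x and y are optimised independently as 1-D weighted medians.
Total weight W = 250; half = 125.
x-coordinate, sorted with cumulative weight:
  x=0 (Zone IV, w=50) cum 50
  x=7 (Zone V, w=50) cum 100
  x=10 (Zone II, w=80) cum 180  ← median
  x=19 (Zone I, w=60) cum 240
  x=25 (Zone III, w=10) cum 250
⇒ x* = 10
y-coordinate, sorted with cumulative weight:
  y=7 (Zone III, w=10) cum 10
  y=14 (Zone II, w=80) cum 90
  y=18 (Zone V, w=50) cum 140  ← median
  y=23 (Zone IV, w=50) cum 190
  y=25 (Zone I, w=60) cum 250
⇒ y* = 18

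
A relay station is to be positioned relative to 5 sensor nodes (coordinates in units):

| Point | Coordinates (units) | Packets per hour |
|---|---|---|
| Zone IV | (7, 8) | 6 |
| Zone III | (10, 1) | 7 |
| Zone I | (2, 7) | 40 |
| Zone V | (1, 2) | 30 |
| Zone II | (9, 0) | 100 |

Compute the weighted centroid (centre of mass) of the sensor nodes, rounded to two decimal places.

(6.13, 2.16)

The minimiser of Σwᵢ‖p−pᵢ‖² is the weighted centroid p* = (Σwᵢpᵢ)/(Σwᵢ).
Σwᵢ = 183.
Σwᵢxᵢ = 6·7 + 7·10 + 40·2 + 30·1 + 100·9 = 1122.
Σwᵢyᵢ = 6·8 + 7·1 + 40·7 + 30·2 + 100·0 = 395.
x* = 1122/183 = 6.13, y* = 395/183 = 2.16.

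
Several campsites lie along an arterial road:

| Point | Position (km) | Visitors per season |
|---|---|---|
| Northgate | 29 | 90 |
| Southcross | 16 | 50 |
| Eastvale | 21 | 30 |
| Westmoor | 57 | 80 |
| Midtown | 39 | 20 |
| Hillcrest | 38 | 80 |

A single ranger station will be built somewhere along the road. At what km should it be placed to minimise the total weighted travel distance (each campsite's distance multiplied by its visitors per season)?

For a sum of weighted absolute distances on a line, the optimum is the weighted median (not the mean). Total weight W = 350; half-weight = 175.
Sort by position and accumulate weight:
  km 16 (Southcross, w=50) → cum 50
  km 21 (Eastvale, w=30) → cum 80
  km 29 (Northgate, w=90) → cum 170
  km 38 (Hillcrest, w=80) → cum 250  ≥ 175 → median here
  km 39 (Midtown, w=20) → cum 270
  km 57 (Westmoor, w=80) → cum 350
Optimal location: km 38.

x = 38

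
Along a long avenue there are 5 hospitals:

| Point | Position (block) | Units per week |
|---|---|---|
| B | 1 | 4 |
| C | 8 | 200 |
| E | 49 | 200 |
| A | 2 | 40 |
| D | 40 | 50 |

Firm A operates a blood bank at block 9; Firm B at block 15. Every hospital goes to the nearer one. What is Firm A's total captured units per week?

244

The indifferent point is the midpoint (9+15)/2 = 12; hospitals left of it (closer to Firm A at 9) go to Firm A, those right go to Firm B.
  B at 1 (w=4) → Firm A
  A at 2 (w=40) → Firm A
  C at 8 (w=200) → Firm A
  D at 40 (w=50) → Firm B
  E at 49 (w=200) → Firm B
Firm A captures 244; Firm B captures 250.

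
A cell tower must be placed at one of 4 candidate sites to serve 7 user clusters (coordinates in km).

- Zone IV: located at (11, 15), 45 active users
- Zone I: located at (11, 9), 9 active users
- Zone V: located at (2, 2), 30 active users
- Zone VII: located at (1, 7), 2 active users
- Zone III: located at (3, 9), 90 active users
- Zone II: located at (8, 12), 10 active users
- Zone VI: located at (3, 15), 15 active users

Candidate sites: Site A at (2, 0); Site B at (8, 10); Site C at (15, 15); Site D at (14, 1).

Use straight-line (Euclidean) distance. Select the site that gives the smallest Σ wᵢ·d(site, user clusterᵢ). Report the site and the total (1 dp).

Total weighted distance at each candidate:
  Site A (2, 0): total = 2150.5
  Site B (8, 10): total = 1191.1
  Site C (15, 15): total = 2292.3
  Site D (14, 1): total = 2727.6
Minimum is at Site B with total 1191.1 km.

Site B, total 1191.1 km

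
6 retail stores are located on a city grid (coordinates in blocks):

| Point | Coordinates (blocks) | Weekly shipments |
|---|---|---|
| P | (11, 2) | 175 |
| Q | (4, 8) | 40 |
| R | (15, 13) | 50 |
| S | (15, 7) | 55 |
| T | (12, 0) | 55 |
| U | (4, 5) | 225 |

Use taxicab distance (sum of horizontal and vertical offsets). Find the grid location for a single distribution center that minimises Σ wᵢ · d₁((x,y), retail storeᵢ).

(11, 5)

Manhattan distance separates: Σwᵢ(|x−xᵢ|+|y−yᵢ|) = Σwᵢ|x−xᵢ| + Σwᵢ|y−yᵢ|, so x and y are optimised independently as 1-D weighted medians.
Total weight W = 600; half = 300.
x-coordinate, sorted with cumulative weight:
  x=4 (Q, w=40) cum 40
  x=4 (U, w=225) cum 265
  x=11 (P, w=175) cum 440  ← median
  x=12 (T, w=55) cum 495
  x=15 (R, w=50) cum 545
  x=15 (S, w=55) cum 600
⇒ x* = 11
y-coordinate, sorted with cumulative weight:
  y=0 (T, w=55) cum 55
  y=2 (P, w=175) cum 230
  y=5 (U, w=225) cum 455  ← median
  y=7 (S, w=55) cum 510
  y=8 (Q, w=40) cum 550
  y=13 (R, w=50) cum 600
⇒ y* = 5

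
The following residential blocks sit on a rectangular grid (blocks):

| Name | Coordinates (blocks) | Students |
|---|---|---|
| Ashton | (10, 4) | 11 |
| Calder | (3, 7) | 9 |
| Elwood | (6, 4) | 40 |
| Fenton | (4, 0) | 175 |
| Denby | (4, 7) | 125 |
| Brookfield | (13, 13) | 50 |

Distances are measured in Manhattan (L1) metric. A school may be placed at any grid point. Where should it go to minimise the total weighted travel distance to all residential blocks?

(4, 4)

Manhattan distance separates: Σwᵢ(|x−xᵢ|+|y−yᵢ|) = Σwᵢ|x−xᵢ| + Σwᵢ|y−yᵢ|, so x and y are optimised independently as 1-D weighted medians.
Total weight W = 410; half = 205.
x-coordinate, sorted with cumulative weight:
  x=3 (Calder, w=9) cum 9
  x=4 (Fenton, w=175) cum 184
  x=4 (Denby, w=125) cum 309  ← median
  x=6 (Elwood, w=40) cum 349
  x=10 (Ashton, w=11) cum 360
  x=13 (Brookfield, w=50) cum 410
⇒ x* = 4
y-coordinate, sorted with cumulative weight:
  y=0 (Fenton, w=175) cum 175
  y=4 (Ashton, w=11) cum 186
  y=4 (Elwood, w=40) cum 226  ← median
  y=7 (Calder, w=9) cum 235
  y=7 (Denby, w=125) cum 360
  y=13 (Brookfield, w=50) cum 410
⇒ y* = 4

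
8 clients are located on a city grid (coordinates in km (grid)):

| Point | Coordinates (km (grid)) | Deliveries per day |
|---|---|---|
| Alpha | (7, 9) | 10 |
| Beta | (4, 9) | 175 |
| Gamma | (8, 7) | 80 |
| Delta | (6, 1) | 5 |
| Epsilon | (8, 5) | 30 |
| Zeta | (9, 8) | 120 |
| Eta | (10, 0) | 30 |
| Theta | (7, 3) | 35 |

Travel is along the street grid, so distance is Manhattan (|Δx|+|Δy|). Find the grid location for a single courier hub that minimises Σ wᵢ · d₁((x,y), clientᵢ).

Manhattan distance separates: Σwᵢ(|x−xᵢ|+|y−yᵢ|) = Σwᵢ|x−xᵢ| + Σwᵢ|y−yᵢ|, so x and y are optimised independently as 1-D weighted medians.
Total weight W = 485; half = 242.5.
x-coordinate, sorted with cumulative weight:
  x=4 (Beta, w=175) cum 175
  x=6 (Delta, w=5) cum 180
  x=7 (Alpha, w=10) cum 190
  x=7 (Theta, w=35) cum 225
  x=8 (Gamma, w=80) cum 305  ← median
  x=8 (Epsilon, w=30) cum 335
  x=9 (Zeta, w=120) cum 455
  x=10 (Eta, w=30) cum 485
⇒ x* = 8
y-coordinate, sorted with cumulative weight:
  y=0 (Eta, w=30) cum 30
  y=1 (Delta, w=5) cum 35
  y=3 (Theta, w=35) cum 70
  y=5 (Epsilon, w=30) cum 100
  y=7 (Gamma, w=80) cum 180
  y=8 (Zeta, w=120) cum 300  ← median
  y=9 (Alpha, w=10) cum 310
  y=9 (Beta, w=175) cum 485
⇒ y* = 8

(8, 8)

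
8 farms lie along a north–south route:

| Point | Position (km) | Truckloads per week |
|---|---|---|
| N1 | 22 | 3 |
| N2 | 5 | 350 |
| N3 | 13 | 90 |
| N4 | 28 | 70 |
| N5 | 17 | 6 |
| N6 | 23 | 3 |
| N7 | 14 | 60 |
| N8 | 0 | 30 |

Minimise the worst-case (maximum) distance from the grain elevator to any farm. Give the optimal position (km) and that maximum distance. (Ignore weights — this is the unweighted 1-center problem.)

The 1-center on a line is the midpoint of the two extreme points: leftmost at 0, rightmost at 28.
Optimal location = (0 + 28)/2 = 14; maximum distance = (28 − 0)/2 = 14.

location 14, max distance 14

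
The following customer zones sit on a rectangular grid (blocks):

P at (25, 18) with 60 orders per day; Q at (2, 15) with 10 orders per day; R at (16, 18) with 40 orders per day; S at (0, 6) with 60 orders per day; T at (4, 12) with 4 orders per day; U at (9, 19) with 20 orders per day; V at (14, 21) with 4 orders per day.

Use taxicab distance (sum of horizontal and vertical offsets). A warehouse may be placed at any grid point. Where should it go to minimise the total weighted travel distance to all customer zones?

Manhattan distance separates: Σwᵢ(|x−xᵢ|+|y−yᵢ|) = Σwᵢ|x−xᵢ| + Σwᵢ|y−yᵢ|, so x and y are optimised independently as 1-D weighted medians.
Total weight W = 198; half = 99.
x-coordinate, sorted with cumulative weight:
  x=0 (S, w=60) cum 60
  x=2 (Q, w=10) cum 70
  x=4 (T, w=4) cum 74
  x=9 (U, w=20) cum 94
  x=14 (V, w=4) cum 98
  x=16 (R, w=40) cum 138  ← median
  x=25 (P, w=60) cum 198
⇒ x* = 16
y-coordinate, sorted with cumulative weight:
  y=6 (S, w=60) cum 60
  y=12 (T, w=4) cum 64
  y=15 (Q, w=10) cum 74
  y=18 (P, w=60) cum 134  ← median
  y=18 (R, w=40) cum 174
  y=19 (U, w=20) cum 194
  y=21 (V, w=4) cum 198
⇒ y* = 18

(16, 18)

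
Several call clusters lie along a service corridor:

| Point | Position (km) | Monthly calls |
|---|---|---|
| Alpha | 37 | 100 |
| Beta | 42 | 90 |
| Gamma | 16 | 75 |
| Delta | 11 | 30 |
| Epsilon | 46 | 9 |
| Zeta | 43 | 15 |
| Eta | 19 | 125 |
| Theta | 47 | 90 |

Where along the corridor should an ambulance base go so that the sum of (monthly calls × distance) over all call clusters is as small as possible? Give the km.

x = 37

For a sum of weighted absolute distances on a line, the optimum is the weighted median (not the mean). Total weight W = 534; half-weight = 267.
Sort by position and accumulate weight:
  km 11 (Delta, w=30) → cum 30
  km 16 (Gamma, w=75) → cum 105
  km 19 (Eta, w=125) → cum 230
  km 37 (Alpha, w=100) → cum 330  ≥ 267 → median here
  km 42 (Beta, w=90) → cum 420
  km 43 (Zeta, w=15) → cum 435
  km 46 (Epsilon, w=9) → cum 444
  km 47 (Theta, w=90) → cum 534
Optimal location: km 37.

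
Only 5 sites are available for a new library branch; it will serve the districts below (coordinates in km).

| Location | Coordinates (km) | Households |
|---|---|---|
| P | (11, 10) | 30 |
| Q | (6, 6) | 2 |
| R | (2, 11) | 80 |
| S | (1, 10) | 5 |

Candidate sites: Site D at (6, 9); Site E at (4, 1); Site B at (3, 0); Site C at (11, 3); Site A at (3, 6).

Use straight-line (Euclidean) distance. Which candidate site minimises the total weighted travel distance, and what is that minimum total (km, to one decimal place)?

Site D, total 542.2 km

Total weighted distance at each candidate:
  Site D (6, 9): total = 542.2
  Site E (4, 1): total = 1216.1
  Site B (3, 0): total = 1332.2
  Site C (11, 3): total = 1246.0
  Site A (3, 6): total = 704.6
Minimum is at Site D with total 542.2 km.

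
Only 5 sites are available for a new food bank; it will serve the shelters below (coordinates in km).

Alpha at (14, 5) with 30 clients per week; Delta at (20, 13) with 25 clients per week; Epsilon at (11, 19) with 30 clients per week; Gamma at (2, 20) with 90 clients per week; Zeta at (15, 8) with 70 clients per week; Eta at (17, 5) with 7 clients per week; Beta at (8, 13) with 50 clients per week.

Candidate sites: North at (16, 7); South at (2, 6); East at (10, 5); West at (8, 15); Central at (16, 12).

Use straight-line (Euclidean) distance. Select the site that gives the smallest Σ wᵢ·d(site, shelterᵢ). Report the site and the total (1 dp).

Total weighted distance at each candidate:
  North (16, 7): total = 2989.2
  South (2, 6): total = 4065.3
  East (10, 5): total = 3260.7
  West (8, 15): total = 2394.1
  Central (16, 12): total = 2772.0
Minimum is at West with total 2394.1 km.

West, total 2394.1 km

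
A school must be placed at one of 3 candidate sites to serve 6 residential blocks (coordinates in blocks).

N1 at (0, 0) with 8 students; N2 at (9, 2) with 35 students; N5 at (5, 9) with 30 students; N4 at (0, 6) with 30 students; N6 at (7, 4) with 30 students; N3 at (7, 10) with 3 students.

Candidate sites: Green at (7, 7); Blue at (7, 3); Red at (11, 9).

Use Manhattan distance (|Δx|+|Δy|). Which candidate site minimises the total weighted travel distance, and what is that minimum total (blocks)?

Blue, total 776 blocks

Total weighted distance at each candidate:
  Green (7, 7): total = 816
  Blue (7, 3): total = 776
  Red (11, 9): total = 1360
Minimum is at Blue with total 776 blocks.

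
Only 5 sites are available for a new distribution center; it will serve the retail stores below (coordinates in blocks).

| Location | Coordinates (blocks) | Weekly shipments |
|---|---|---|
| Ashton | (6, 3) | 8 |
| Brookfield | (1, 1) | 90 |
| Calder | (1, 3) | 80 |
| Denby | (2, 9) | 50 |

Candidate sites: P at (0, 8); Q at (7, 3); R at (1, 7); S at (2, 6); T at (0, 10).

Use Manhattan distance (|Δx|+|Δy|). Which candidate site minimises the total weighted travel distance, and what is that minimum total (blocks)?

S, total 1066 blocks

Total weighted distance at each candidate:
  P (0, 8): total = 1438
  Q (7, 3): total = 1758
  R (1, 7): total = 1082
  S (2, 6): total = 1066
  T (0, 10): total = 1794
Minimum is at S with total 1066 blocks.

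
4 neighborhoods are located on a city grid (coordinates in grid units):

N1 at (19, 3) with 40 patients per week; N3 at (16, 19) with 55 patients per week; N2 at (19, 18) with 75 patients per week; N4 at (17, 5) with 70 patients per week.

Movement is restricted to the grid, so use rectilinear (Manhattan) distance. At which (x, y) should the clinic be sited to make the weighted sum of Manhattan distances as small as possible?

(17, 18)

Manhattan distance separates: Σwᵢ(|x−xᵢ|+|y−yᵢ|) = Σwᵢ|x−xᵢ| + Σwᵢ|y−yᵢ|, so x and y are optimised independently as 1-D weighted medians.
Total weight W = 240; half = 120.
x-coordinate, sorted with cumulative weight:
  x=16 (N3, w=55) cum 55
  x=17 (N4, w=70) cum 125  ← median
  x=19 (N1, w=40) cum 165
  x=19 (N2, w=75) cum 240
⇒ x* = 17
y-coordinate, sorted with cumulative weight:
  y=3 (N1, w=40) cum 40
  y=5 (N4, w=70) cum 110
  y=18 (N2, w=75) cum 185  ← median
  y=19 (N3, w=55) cum 240
⇒ y* = 18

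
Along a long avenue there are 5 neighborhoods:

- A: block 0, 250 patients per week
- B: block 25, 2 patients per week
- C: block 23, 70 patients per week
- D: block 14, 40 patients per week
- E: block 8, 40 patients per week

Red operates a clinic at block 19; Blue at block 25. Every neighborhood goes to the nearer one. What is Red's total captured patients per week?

330

The indifferent point is the midpoint (19+25)/2 = 22; neighborhoods left of it (closer to Red at 19) go to Red, those right go to Blue.
  A at 0 (w=250) → Red
  E at 8 (w=40) → Red
  D at 14 (w=40) → Red
  C at 23 (w=70) → Blue
  B at 25 (w=2) → Blue
Red captures 330; Blue captures 72.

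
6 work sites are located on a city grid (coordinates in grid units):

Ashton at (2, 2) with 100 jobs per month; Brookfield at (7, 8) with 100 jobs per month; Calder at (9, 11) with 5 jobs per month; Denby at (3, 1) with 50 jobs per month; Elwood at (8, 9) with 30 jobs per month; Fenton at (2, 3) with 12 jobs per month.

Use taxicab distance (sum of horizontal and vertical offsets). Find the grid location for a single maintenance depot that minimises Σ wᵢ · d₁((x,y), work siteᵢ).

(3, 2)

Manhattan distance separates: Σwᵢ(|x−xᵢ|+|y−yᵢ|) = Σwᵢ|x−xᵢ| + Σwᵢ|y−yᵢ|, so x and y are optimised independently as 1-D weighted medians.
Total weight W = 297; half = 148.5.
x-coordinate, sorted with cumulative weight:
  x=2 (Ashton, w=100) cum 100
  x=2 (Fenton, w=12) cum 112
  x=3 (Denby, w=50) cum 162  ← median
  x=7 (Brookfield, w=100) cum 262
  x=8 (Elwood, w=30) cum 292
  x=9 (Calder, w=5) cum 297
⇒ x* = 3
y-coordinate, sorted with cumulative weight:
  y=1 (Denby, w=50) cum 50
  y=2 (Ashton, w=100) cum 150  ← median
  y=3 (Fenton, w=12) cum 162
  y=8 (Brookfield, w=100) cum 262
  y=9 (Elwood, w=30) cum 292
  y=11 (Calder, w=5) cum 297
⇒ y* = 2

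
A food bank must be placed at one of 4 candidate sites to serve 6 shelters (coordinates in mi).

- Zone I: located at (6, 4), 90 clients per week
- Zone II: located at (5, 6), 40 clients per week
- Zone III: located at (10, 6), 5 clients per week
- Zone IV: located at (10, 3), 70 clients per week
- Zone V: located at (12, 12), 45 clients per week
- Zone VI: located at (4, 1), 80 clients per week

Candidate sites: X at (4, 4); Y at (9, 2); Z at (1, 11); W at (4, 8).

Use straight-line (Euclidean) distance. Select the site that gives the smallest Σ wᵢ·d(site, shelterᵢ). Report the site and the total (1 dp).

X, total 1476.0 mi

Total weighted distance at each candidate:
  X (4, 4): total = 1476.0
  Y (9, 2): total = 1548.1
  Z (1, 11): total = 3257.0
  W (4, 8): total = 2032.8
Minimum is at X with total 1476.0 mi.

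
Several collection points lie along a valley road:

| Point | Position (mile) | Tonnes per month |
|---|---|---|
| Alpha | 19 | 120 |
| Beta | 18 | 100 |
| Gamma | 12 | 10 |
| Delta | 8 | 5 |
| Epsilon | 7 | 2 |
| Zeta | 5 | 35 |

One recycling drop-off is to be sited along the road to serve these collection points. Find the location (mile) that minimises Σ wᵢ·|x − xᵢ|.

For a sum of weighted absolute distances on a line, the optimum is the weighted median (not the mean). Total weight W = 272; half-weight = 136.
Sort by position and accumulate weight:
  mile 5 (Zeta, w=35) → cum 35
  mile 7 (Epsilon, w=2) → cum 37
  mile 8 (Delta, w=5) → cum 42
  mile 12 (Gamma, w=10) → cum 52
  mile 18 (Beta, w=100) → cum 152  ≥ 136 → median here
  mile 19 (Alpha, w=120) → cum 272
Optimal location: mile 18.

x = 18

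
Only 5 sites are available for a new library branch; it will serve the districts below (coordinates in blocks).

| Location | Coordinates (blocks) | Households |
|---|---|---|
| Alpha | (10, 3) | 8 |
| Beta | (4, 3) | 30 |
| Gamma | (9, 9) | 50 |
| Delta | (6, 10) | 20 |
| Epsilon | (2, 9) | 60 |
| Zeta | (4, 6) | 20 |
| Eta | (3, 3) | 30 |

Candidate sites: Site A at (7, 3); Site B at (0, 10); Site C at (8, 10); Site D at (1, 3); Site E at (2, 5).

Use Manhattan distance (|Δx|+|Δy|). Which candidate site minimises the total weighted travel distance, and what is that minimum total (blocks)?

Site E, total 1320 blocks

Total weighted distance at each candidate:
  Site A (7, 3): total = 1574
  Site B (0, 10): total = 1726
  Site C (8, 10): total = 1482
  Site D (1, 3): total = 1702
  Site E (2, 5): total = 1320
Minimum is at Site E with total 1320 blocks.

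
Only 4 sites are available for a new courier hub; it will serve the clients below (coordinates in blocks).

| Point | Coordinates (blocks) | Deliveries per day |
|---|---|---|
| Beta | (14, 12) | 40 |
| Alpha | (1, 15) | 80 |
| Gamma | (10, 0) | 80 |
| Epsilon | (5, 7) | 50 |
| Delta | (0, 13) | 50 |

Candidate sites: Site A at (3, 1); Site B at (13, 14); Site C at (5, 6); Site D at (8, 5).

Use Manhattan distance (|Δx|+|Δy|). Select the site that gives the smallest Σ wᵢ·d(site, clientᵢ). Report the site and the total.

Site C, total 3170 blocks

Total weighted distance at each candidate:
  Site A (3, 1): total = 3950
  Site B (13, 14): total = 3970
  Site C (5, 6): total = 3170
  Site D (8, 5): total = 3490
Minimum is at Site C with total 3170 blocks.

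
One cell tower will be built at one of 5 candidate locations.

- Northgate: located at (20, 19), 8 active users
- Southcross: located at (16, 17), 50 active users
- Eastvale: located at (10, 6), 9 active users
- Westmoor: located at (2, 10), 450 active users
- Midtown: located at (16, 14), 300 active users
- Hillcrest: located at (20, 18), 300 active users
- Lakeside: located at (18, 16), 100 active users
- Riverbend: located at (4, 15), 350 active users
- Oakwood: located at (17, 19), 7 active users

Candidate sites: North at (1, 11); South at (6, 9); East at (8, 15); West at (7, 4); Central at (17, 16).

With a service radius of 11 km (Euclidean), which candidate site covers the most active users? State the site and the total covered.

Coverage radius r = 11 km; a point is covered iff (Δx)²+(Δy)² ≤ 11² = 121.
  North (1, 11): covers {Eastvale, Westmoor, Riverbend} → 809
  South (6, 9): covers {Eastvale, Westmoor, Riverbend} → 809
  East (8, 15): covers {Southcross, Eastvale, Westmoor, Midtown, Lakeside, Riverbend, Oakwood} → 1266
  West (7, 4): covers {Eastvale, Westmoor} → 459
  Central (17, 16): covers {Northgate, Southcross, Midtown, Hillcrest, Lakeside, Oakwood} → 765
Maximum coverage at East: 1266 active users.

East, covering 1266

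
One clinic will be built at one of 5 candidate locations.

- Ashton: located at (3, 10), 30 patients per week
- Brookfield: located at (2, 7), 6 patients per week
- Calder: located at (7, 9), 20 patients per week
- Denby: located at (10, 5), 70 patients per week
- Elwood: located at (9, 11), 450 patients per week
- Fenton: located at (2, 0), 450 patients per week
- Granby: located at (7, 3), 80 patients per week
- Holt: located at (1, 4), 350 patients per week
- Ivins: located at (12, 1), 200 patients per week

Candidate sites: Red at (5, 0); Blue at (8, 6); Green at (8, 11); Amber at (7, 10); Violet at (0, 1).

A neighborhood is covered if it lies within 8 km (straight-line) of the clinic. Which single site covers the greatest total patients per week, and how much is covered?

Coverage radius r = 8 km; a point is covered iff (Δx)²+(Δy)² ≤ 8² = 64.
  Red (5, 0): covers {Brookfield, Denby, Fenton, Granby, Holt, Ivins} → 1156
  Blue (8, 6): covers {Ashton, Brookfield, Calder, Denby, Elwood, Granby, Holt, Ivins} → 1206
  Green (8, 11): covers {Ashton, Brookfield, Calder, Denby, Elwood} → 576
  Amber (7, 10): covers {Ashton, Brookfield, Calder, Denby, Elwood, Granby} → 656
  Violet (0, 1): covers {Brookfield, Fenton, Granby, Holt} → 886
Maximum coverage at Blue: 1206 patients per week.

Blue, covering 1206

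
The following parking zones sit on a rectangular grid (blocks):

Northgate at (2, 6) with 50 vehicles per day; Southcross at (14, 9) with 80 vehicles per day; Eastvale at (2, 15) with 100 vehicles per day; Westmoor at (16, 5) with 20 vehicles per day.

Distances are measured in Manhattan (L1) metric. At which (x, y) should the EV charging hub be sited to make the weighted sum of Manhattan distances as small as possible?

Manhattan distance separates: Σwᵢ(|x−xᵢ|+|y−yᵢ|) = Σwᵢ|x−xᵢ| + Σwᵢ|y−yᵢ|, so x and y are optimised independently as 1-D weighted medians.
Total weight W = 250; half = 125.
x-coordinate, sorted with cumulative weight:
  x=2 (Northgate, w=50) cum 50
  x=2 (Eastvale, w=100) cum 150  ← median
  x=14 (Southcross, w=80) cum 230
  x=16 (Westmoor, w=20) cum 250
⇒ x* = 2
y-coordinate, sorted with cumulative weight:
  y=5 (Westmoor, w=20) cum 20
  y=6 (Northgate, w=50) cum 70
  y=9 (Southcross, w=80) cum 150  ← median
  y=15 (Eastvale, w=100) cum 250
⇒ y* = 9

(2, 9)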